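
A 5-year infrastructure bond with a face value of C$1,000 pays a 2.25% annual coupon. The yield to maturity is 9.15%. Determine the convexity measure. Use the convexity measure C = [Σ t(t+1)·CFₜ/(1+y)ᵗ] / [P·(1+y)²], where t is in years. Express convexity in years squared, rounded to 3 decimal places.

With y = 0.0915:
  t   CF        PV=CF/(1+0.0915)^t    t·PV        t(t+1)·PV
  1        22.50        20.6138        20.6138          41.2277
  2        22.50        18.8858        37.7716         113.3147
  3        22.50        17.3026        51.9078         207.6312
  4        22.50        15.8521        63.4085         317.0426
  5     1,022.50       660.0010     3,300.0052      19,800.0310
  Σ                    732.6554     3,473.7069      20,479.2471
P = 732.6554.
Convexity = Σ t(t+1)·PV / [P·(1+y)²] = 20,479.2471 / (732.6554 × 1.191372) = 23.46209.

23.462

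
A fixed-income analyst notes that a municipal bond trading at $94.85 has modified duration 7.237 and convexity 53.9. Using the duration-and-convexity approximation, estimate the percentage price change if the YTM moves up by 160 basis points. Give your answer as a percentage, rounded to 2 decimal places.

Duration effect: -D_mod·Δy = -7.237 × (+0.016) = -0.115792
Convexity effect: ½·C·(Δy)² = 0.5 × 53.9 × (0.016)² = +0.0068992
ΔP/P ≈ -0.115792 + 0.0068992 = -0.1088928
= -10.88928%.

-10.89%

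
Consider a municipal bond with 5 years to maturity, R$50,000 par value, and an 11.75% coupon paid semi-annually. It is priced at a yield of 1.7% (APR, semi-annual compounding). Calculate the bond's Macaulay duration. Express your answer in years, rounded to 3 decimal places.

Periodic yield y = 0.0085. Discount each cash flow and weight by its period:
  t   CF        PV=CF/(1+0.0085)^t    t·PV
  1     2,937.50     2,912.7417     2,912.7417
  2     2,937.50     2,888.1921     5,776.3841
  3     2,937.50     2,863.8493     8,591.5480
  4     2,937.50     2,839.7118    11,358.8472
  5     2,937.50     2,815.7777    14,078.8884
  6     2,937.50     2,792.0453    16,752.2718
  7     2,937.50     2,768.5129    19,379.5906
  8     2,937.50     2,745.1789    21,961.4313
  9     2,937.50     2,722.0416    24,498.3741
  10   52,937.50    48,641.2136   486,412.1361
  Σ                 73,989.2649   611,722.2133
Price P = Σ PV = 73,989.2649.
Macaulay duration = Σ(t·PV) / P = 611,722.2133 / 73,989.2649 = 8.26772 half-year periods.
In years: 8.26772 / 2 = 4.13386 years.

4.134 years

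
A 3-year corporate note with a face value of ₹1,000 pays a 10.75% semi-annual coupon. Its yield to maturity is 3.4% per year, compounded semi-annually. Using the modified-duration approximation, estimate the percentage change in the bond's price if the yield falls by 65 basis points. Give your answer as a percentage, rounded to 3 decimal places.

+1.712%

Periodic yield y = 0.017. Modified duration first:
  t   CF        PV=CF/(1+0.017)^t    t·PV
  1        53.75        52.8515        52.8515
  2        53.75        51.9681       103.9361
  3        53.75        51.0994       153.2981
  4        53.75        50.2452       200.9808
  5        53.75        49.4053       247.0266
  6     1,053.75       952.3835     5,714.3011
  Σ                  1,207.9530     6,472.3943
P = 1,207.9530; D_Mac = 5.35815 half-year periods = 2.67908 yrs; D_mod = 2.67908/(1+0.017) = 2.63429 yrs.
ΔP/P ≈ -D_mod · Δy = -2.63429 × (-0.0065) = +0.017123 = +1.7123%.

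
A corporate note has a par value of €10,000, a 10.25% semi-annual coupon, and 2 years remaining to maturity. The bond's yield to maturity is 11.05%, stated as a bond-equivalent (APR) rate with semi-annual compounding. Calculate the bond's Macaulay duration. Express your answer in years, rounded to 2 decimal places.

Periodic yield y = 0.05525. Discount each cash flow and weight by its period:
  t   CF        PV=CF/(1+0.05525)^t    t·PV
  1       512.50       485.6669       485.6669
  2       512.50       460.2387       920.4774
  3       512.50       436.1419     1,308.4256
  4    10,512.50     8,477.8273    33,911.3092
  Σ                  9,859.8748    36,625.8792
Price P = Σ PV = 9,859.8748.
Macaulay duration = Σ(t·PV) / P = 36,625.8792 / 9,859.8748 = 3.71464 half-year periods.
In years: 3.71464 / 2 = 1.85732 years.

1.86 years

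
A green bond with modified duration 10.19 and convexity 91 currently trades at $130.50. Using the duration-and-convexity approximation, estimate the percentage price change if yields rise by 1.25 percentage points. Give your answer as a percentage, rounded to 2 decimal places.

Duration effect: -D_mod·Δy = -10.19 × (+0.0125) = -0.127375
Convexity effect: ½·C·(Δy)² = 0.5 × 91 × (0.0125)² = +0.007109375
ΔP/P ≈ -0.127375 + 0.007109375 = -0.120265625
= -12.0265625%.

-12.03%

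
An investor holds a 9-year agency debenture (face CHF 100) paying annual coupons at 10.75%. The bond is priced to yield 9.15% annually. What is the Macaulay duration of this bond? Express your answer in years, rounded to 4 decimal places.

6.3229 years

Periodic yield y = 0.0915. Discount each cash flow and weight by its year:
  t   CF        PV=CF/(1+0.0915)^t    t·PV
  1        10.75         9.8488         9.8488
  2        10.75         9.0232        18.0464
  3        10.75         8.2668        24.8004
  4        10.75         7.5738        30.2952
  5        10.75         6.9389        34.6944
  6        10.75         6.3572        38.1432
  7        10.75         5.8243        40.7700
  8        10.75         5.3360        42.6883
  9       110.75        50.3651       453.2863
  Σ                    109.5342       692.5730
Price P = Σ PV = 109.5342.
Macaulay duration = Σ(t·PV) / P = 692.5730 / 109.5342 = 6.32289 years.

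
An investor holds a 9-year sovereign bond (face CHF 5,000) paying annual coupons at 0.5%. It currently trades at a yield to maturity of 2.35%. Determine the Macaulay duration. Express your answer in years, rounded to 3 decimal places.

Periodic yield y = 0.0235. Discount each cash flow and weight by its year:
  t   CF        PV=CF/(1+0.0235)^t    t·PV
  1        25.00        24.4260        24.4260
  2        25.00        23.8652        47.7303
  3        25.00        23.3172        69.9516
  4        25.00        22.7818        91.1273
  5        25.00        22.2588       111.2938
  6        25.00        21.7477       130.4861
  7        25.00        21.2483       148.7384
  8        25.00        20.7605       166.0838
  9     5,025.00     4,077.0444    36,693.3998
  Σ                  4,257.4498    37,483.2370
Price P = Σ PV = 4,257.4498.
Macaulay duration = Σ(t·PV) / P = 37,483.2370 / 4,257.4498 = 8.80415 years.

8.804 years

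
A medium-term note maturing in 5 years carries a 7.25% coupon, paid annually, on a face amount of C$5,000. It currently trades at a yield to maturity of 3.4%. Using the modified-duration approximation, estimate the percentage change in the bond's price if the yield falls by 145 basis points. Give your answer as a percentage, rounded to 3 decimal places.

Periodic yield y = 0.034. Modified duration first:
  t   CF        PV=CF/(1+0.034)^t    t·PV
  1       362.50       350.5803       350.5803
  2       362.50       339.0525       678.1050
  3       362.50       327.9038       983.7113
  4       362.50       317.1216     1,268.4865
  5     5,362.50     4,536.9565    22,684.7823
  Σ                  5,871.6146    25,965.6653
P = 5,871.6146; D_Mac = 4.42224 yrs; D_mod = 4.42224/(1+0.034) = 4.27682 yrs.
ΔP/P ≈ -D_mod · Δy = -4.27682 × (-0.0145) = +0.062014 = +6.2014%.

+6.201%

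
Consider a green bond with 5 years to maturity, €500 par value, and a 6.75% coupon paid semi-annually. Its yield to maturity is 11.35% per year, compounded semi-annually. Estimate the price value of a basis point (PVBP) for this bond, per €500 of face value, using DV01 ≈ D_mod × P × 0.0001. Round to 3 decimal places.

Periodic yield y = 0.05675.
  t   CF        PV=CF/(1+0.05675)^t    t·PV
  1       16.875        15.9688        15.9688
  2       16.875        15.1112        30.2224
  3       16.875        14.2997        42.8991
  4       16.875        13.5318        54.1271
  5       16.875        12.8051        64.0254
  6       16.875        12.1174        72.7045
  7       16.875        11.4667        80.2668
  8       16.875        10.8509        86.8072
  9       16.875        10.2682        92.4136
  10     516.875       297.6206     2,976.2058
  Σ                    414.0403     3,515.6408
P = 414.0403; D_Mac = 8.49106 half-year periods = 4.24553 yrs; D_mod = 4.01753 yrs.
DV01 ≈ 4.01753 × 414.0403 × 0.0001 = 0.166342.

€0.166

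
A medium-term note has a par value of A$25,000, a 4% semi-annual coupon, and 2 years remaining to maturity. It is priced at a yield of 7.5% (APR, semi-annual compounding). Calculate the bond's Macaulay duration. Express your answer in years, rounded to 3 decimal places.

1.940 years

Periodic yield y = 0.0375. Discount each cash flow and weight by its period:
  t   CF        PV=CF/(1+0.0375)^t    t·PV
  1       500.00       481.9277       481.9277
  2       500.00       464.5086       929.0173
  3       500.00       447.7192     1,343.1575
  4    25,500.00    22,008.3639    88,033.4557
  Σ                 23,402.5194    90,787.5582
Price P = Σ PV = 23,402.5194.
Macaulay duration = Σ(t·PV) / P = 90,787.5582 / 23,402.5194 = 3.87939 half-year periods.
In years: 3.87939 / 2 = 1.93970 years.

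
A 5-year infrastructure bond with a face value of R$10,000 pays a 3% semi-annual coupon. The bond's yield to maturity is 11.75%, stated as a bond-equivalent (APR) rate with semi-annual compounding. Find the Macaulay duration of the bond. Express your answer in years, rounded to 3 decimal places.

4.592 years

Periodic yield y = 0.05875. Discount each cash flow and weight by its period:
  t   CF        PV=CF/(1+0.05875)^t    t·PV
  1       150.00       141.6765       141.6765
  2       150.00       133.8149       267.6298
  3       150.00       126.3895       379.1685
  4       150.00       119.3761       477.5046
  5       150.00       112.7520       563.7599
  6       150.00       106.4954       638.9722
  7       150.00       100.5859       704.1016
  8       150.00        95.0044       760.0355
  9       150.00        89.7326       807.5938
  10   10,150.00     5,734.9787    57,349.7869
  Σ                  6,760.8061    62,090.2292
Price P = Σ PV = 6,760.8061.
Macaulay duration = Σ(t·PV) / P = 62,090.2292 / 6,760.8061 = 9.18385 half-year periods.
In years: 9.18385 / 2 = 4.59193 years.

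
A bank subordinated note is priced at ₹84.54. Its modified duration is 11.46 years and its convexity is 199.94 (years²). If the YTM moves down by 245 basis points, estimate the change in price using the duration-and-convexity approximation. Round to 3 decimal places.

+₹28.809

Duration effect: -D_mod·Δy = -11.46 × (-0.0245) = +0.280770
Convexity effect: ½·C·(Δy)² = 0.5 × 199.94 × (-0.0245)² = +0.0600069925
ΔP/P ≈ +0.280770 + 0.0600069925 = +0.3407769925
ΔP ≈ 84.54 × (+0.3407769925) = +28.80928694595.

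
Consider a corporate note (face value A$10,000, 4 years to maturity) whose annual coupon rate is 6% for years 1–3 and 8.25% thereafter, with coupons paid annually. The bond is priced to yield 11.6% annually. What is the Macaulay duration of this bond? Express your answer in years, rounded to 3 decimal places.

3.643 years

Periodic yield y = 0.116. Discount each cash flow and weight by its year:
  t   CF        PV=CF/(1+0.116)^t    t·PV
  1       600.00       537.6344       537.6344
  2       600.00       481.7513       963.5025
  3       600.00       431.6768     1,295.0303
  4    10,825.00     6,978.6453    27,914.5813
  Σ                  8,429.7078    30,710.7485
Price P = Σ PV = 8,429.7078.
Macaulay duration = Σ(t·PV) / P = 30,710.7485 / 8,429.7078 = 3.64316 years.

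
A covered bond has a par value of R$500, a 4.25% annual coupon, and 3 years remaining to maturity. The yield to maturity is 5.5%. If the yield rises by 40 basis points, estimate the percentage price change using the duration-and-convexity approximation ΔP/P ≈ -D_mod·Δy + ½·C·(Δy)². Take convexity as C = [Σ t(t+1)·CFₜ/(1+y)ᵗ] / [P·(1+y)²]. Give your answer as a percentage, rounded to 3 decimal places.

With y = 0.055:
  t   CF        PV=CF/(1+0.055)^t    t·PV        t(t+1)·PV
  1        21.25        20.1422        20.1422          40.2844
  2        21.25        19.0921        38.1842         114.5527
  3       521.25       443.9036     1,331.7109       5,326.8435
  Σ                    483.1379     1,390.0373       5,481.6805
P = 483.1379; D_Mac = 2.87710 yrs; D_mod = 2.72711 yrs; C = 10.19384.
Duration effect: -2.72711 × (+0.004) = -0.010908
Convexity effect: 0.5 × 10.19384 × (0.004)² = +0.0000816
ΔP/P ≈ -0.010908 + 0.0000816 = -0.010827 = -1.0827%.

-1.083%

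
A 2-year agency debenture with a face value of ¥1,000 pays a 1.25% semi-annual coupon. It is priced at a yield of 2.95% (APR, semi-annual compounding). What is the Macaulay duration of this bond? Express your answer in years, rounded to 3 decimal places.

Periodic yield y = 0.01475. Discount each cash flow and weight by its period:
  t   CF        PV=CF/(1+0.01475)^t    t·PV
  1         6.25         6.1592         6.1592
  2         6.25         6.0696        12.1393
  3         6.25         5.9814        17.9442
  4     1,006.25       949.0075     3,796.0301
  Σ                    967.2177     3,832.2727
Price P = Σ PV = 967.2177.
Macaulay duration = Σ(t·PV) / P = 3,832.2727 / 967.2177 = 3.96216 half-year periods.
In years: 3.96216 / 2 = 1.98108 years.

1.981 years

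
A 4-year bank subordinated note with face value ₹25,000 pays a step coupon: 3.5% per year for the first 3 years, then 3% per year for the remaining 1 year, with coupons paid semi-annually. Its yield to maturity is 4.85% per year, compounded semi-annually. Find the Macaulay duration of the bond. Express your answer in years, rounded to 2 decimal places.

3.76 years

Periodic yield y = 0.02425. Discount each cash flow and weight by its period:
  t   CF        PV=CF/(1+0.02425)^t    t·PV
  1       437.50       427.1418       427.1418
  2       437.50       417.0289       834.0577
  3       437.50       407.1553     1,221.4660
  4       437.50       397.5156     1,590.0624
  5       437.50       388.1041     1,940.5203
  6       437.50       378.9154     2,273.4922
  7       375.00       317.0950     2,219.6653
  8    25,375.00    20,948.7575   167,590.0602
  Σ                 23,681.7136   178,096.4660
Price P = Σ PV = 23,681.7136.
Macaulay duration = Σ(t·PV) / P = 178,096.4660 / 23,681.7136 = 7.52042 half-year periods.
In years: 7.52042 / 2 = 3.76021 years.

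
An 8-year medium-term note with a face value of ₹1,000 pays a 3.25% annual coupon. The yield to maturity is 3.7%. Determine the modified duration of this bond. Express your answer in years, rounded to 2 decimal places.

6.90 years

Periodic yield y = 0.037. First find Macaulay duration:
  t   CF        PV=CF/(1+0.037)^t    t·PV
  1        32.50        31.3404        31.3404
  2        32.50        30.2222        60.4444
  3        32.50        29.1439        87.4316
  4        32.50        28.1040       112.4161
  5        32.50        27.1013       135.5063
  6        32.50        26.1343       156.8058
  7        32.50        25.2018       176.4128
  8     1,032.50       772.0759     6,176.6074
  Σ                    969.3238     6,936.9647
P = 969.3238; Macaulay duration = 6,936.9647 / 969.3238 = 7.15650 years.
Modified duration = D_Mac / (1 + y) = 7.15650 / 1.037 = 6.90116 years.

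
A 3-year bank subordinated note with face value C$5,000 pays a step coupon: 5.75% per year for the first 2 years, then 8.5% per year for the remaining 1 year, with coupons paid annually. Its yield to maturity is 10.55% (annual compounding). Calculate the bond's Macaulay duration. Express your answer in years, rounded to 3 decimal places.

Periodic yield y = 0.1055. Discount each cash flow and weight by its year:
  t   CF        PV=CF/(1+0.1055)^t    t·PV
  1       287.50       260.0633       260.0633
  2       287.50       235.2450       470.4899
  3     5,425.00     4,015.3509    12,046.0526
  Σ                  4,510.6592    12,776.6059
Price P = Σ PV = 4,510.6592.
Macaulay duration = Σ(t·PV) / P = 12,776.6059 / 4,510.6592 = 2.83254 years.

2.833 years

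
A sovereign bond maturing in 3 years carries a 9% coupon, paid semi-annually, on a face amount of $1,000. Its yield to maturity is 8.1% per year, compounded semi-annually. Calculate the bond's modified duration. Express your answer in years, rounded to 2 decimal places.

2.59 years

Periodic yield y = 0.0405. First find Macaulay duration:
  t   CF        PV=CF/(1+0.0405)^t    t·PV
  1        45.00        43.2484        43.2484
  2        45.00        41.5651        83.1301
  3        45.00        39.9472       119.8416
  4        45.00        38.3923       153.5692
  5        45.00        36.8979       184.4897
  6     1,045.00       823.5003     4,941.0020
  Σ                  1,023.5513     5,525.2811
P = 1,023.5513; Macaulay duration = 5,525.2811 / 1,023.5513 = 5.39815 half-year periods = 2.69907 years.
Modified duration = D_Mac / (1 + y) = 2.69907 / 1.0405 = 2.59402 years.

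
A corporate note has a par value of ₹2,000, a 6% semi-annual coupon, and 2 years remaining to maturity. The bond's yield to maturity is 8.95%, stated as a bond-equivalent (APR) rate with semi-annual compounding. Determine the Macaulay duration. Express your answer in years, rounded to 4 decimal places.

1.9116 years

Periodic yield y = 0.04475. Discount each cash flow and weight by its period:
  t   CF        PV=CF/(1+0.04475)^t    t·PV
  1        60.00        57.4300        57.4300
  2        60.00        54.9701       109.9402
  3        60.00        52.6155       157.8466
  4     2,060.00     1,729.0904     6,916.3616
  Σ                  1,894.1061     7,241.5785
Price P = Σ PV = 1,894.1061.
Macaulay duration = Σ(t·PV) / P = 7,241.5785 / 1,894.1061 = 3.82322 half-year periods.
In years: 3.82322 / 2 = 1.91161 years.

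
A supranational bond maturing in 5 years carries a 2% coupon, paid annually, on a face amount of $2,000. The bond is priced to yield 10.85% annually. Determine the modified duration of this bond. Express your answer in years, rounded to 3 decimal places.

4.291 years

Periodic yield y = 0.1085. First find Macaulay duration:
  t   CF        PV=CF/(1+0.1085)^t    t·PV
  1        40.00        36.0848        36.0848
  2        40.00        32.5528        65.1056
  3        40.00        29.3665        88.0996
  4        40.00        26.4921       105.9686
  5     2,040.00     1,218.8540     6,094.2699
  Σ                  1,343.3503     6,389.5286
P = 1,343.3503; Macaulay duration = 6,389.5286 / 1,343.3503 = 4.75641 years.
Modified duration = D_Mac / (1 + y) = 4.75641 / 1.1085 = 4.29086 years.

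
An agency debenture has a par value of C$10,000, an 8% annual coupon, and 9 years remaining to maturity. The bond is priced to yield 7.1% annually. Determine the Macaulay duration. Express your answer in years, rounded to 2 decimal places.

Periodic yield y = 0.071. Discount each cash flow and weight by its year:
  t   CF        PV=CF/(1+0.071)^t    t·PV
  1       800.00       746.9655       746.9655
  2       800.00       697.4467     1,394.8935
  3       800.00       651.2108     1,953.6323
  4       800.00       608.0399     2,432.1597
  5       800.00       567.7310     2,838.6552
  6       800.00       530.0943     3,180.5660
  7       800.00       494.9527     3,464.6688
  8       800.00       462.1407     3,697.1256
  9    10,800.00     5,825.3030    52,427.7268
  Σ                 10,583.8846    72,136.3934
Price P = Σ PV = 10,583.8846.
Macaulay duration = Σ(t·PV) / P = 72,136.3934 / 10,583.8846 = 6.81568 years.

6.82 years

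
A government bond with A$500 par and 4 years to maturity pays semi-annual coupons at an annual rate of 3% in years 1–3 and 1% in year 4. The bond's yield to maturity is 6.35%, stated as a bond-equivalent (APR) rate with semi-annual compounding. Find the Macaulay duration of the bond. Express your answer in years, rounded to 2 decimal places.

3.78 years

Periodic yield y = 0.03175. Discount each cash flow and weight by its period:
  t   CF        PV=CF/(1+0.03175)^t    t·PV
  1         7.50         7.2692         7.2692
  2         7.50         7.0455        14.0910
  3         7.50         6.8287        20.4861
  4         7.50         6.6186        26.4742
  5         7.50         6.4149        32.0744
  6         7.50         6.2175        37.3049
  7         2.50         2.0087        14.0610
  8       502.50       391.3274     3,130.6191
  Σ                    433.7304     3,282.3800
Price P = Σ PV = 433.7304.
Macaulay duration = Σ(t·PV) / P = 3,282.3800 / 433.7304 = 7.56779 half-year periods.
In years: 7.56779 / 2 = 3.78389 years.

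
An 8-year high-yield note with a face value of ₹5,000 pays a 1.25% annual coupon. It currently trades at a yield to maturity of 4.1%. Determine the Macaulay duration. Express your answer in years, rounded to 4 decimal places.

Periodic yield y = 0.041. Discount each cash flow and weight by its year:
  t   CF        PV=CF/(1+0.041)^t    t·PV
  1        62.50        60.0384        60.0384
  2        62.50        57.6738       115.3476
  3        62.50        55.4023       166.2069
  4        62.50        53.2203       212.8811
  5        62.50        51.1242       255.6209
  6        62.50        49.1106       294.6639
  7        62.50        47.1764       330.2349
  8     5,062.50     3,670.7871    29,366.2970
  Σ                  4,044.5332    30,801.2907
Price P = Σ PV = 4,044.5332.
Macaulay duration = Σ(t·PV) / P = 30,801.2907 / 4,044.5332 = 7.61554 years.

7.6155 years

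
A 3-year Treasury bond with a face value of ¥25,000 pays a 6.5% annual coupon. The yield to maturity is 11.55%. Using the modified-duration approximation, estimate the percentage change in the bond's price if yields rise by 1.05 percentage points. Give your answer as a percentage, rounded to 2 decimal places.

Periodic yield y = 0.1155. Modified duration first:
  t   CF        PV=CF/(1+0.1155)^t    t·PV
  1     1,625.00     1,456.7459     1,456.7459
  2     1,625.00     1,305.9129     2,611.8258
  3    26,625.00    19,181.4261    57,544.2783
  Σ                 21,944.0849    61,612.8499
P = 21,944.0849; D_Mac = 2.80772 yrs; D_mod = 2.80772/(1+0.1155) = 2.51701 yrs.
ΔP/P ≈ -D_mod · Δy = -2.51701 × (+0.0105) = -0.026429 = -2.6429%.

-2.64%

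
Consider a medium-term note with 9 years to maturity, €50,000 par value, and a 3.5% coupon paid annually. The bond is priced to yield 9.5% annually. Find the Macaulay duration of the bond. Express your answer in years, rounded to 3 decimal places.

7.540 years

Periodic yield y = 0.095. Discount each cash flow and weight by its year:
  t   CF        PV=CF/(1+0.095)^t    t·PV
  1     1,750.00     1,598.1735     1,598.1735
  2     1,750.00     1,459.5192     2,919.0384
  3     1,750.00     1,332.8942     3,998.6827
  4     1,750.00     1,217.2550     4,869.0201
  5     1,750.00     1,111.6484     5,558.2421
  6     1,750.00     1,015.2040     6,091.2242
  7     1,750.00       927.1270     6,489.8888
  8     1,750.00       846.6913     6,773.5304
  9    51,750.00    22,865.6358   205,790.7221
  Σ                 32,374.1485   244,088.5221
Price P = Σ PV = 32,374.1485.
Macaulay duration = Σ(t·PV) / P = 244,088.5221 / 32,374.1485 = 7.53961 years.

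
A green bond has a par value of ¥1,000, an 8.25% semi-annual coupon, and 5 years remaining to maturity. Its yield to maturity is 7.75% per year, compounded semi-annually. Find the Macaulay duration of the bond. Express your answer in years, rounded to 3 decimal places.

4.206 years

Periodic yield y = 0.03875. Discount each cash flow and weight by its period:
  t   CF        PV=CF/(1+0.03875)^t    t·PV
  1        41.25        39.7112        39.7112
  2        41.25        38.2298        76.4596
  3        41.25        36.8036       110.4109
  4        41.25        35.4307       141.7228
  5        41.25        34.1090       170.5449
  6        41.25        32.8366       197.0194
  7        41.25        31.6116       221.2813
  8        41.25        30.4324       243.4589
  9        41.25        29.2971       263.6739
  10    1,041.25       711.9421     7,119.4205
  Σ                  1,020.4040     8,583.7035
Price P = Σ PV = 1,020.4040.
Macaulay duration = Σ(t·PV) / P = 8,583.7035 / 1,020.4040 = 8.41206 half-year periods.
In years: 8.41206 / 2 = 4.20603 years.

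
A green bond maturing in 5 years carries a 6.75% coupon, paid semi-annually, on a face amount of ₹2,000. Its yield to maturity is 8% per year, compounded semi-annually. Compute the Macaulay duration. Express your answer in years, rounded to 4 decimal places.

Periodic yield y = 0.04. Discount each cash flow and weight by its period:
  t   CF        PV=CF/(1+0.04)^t    t·PV
  1        67.50        64.9038        64.9038
  2        67.50        62.4075       124.8151
  3        67.50        60.0073       180.0218
  4        67.50        57.6993       230.7971
  5        67.50        55.4801       277.4004
  6        67.50        53.3462       320.0774
  7        67.50        51.2945       359.0612
  8        67.50        49.3216       394.5727
  9        67.50        47.4246       426.8214
  10    2,067.50     1,396.7289    13,967.2892
  Σ                  1,898.6138    16,345.7601
Price P = Σ PV = 1,898.6138.
Macaulay duration = Σ(t·PV) / P = 16,345.7601 / 1,898.6138 = 8.60931 half-year periods.
In years: 8.60931 / 2 = 4.30466 years.

4.3047 years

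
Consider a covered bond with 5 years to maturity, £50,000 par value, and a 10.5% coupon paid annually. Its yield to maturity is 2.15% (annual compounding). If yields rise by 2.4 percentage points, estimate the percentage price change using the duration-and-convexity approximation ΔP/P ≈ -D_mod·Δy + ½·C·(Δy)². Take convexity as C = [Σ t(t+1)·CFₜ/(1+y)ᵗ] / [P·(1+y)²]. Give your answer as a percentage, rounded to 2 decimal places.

With y = 0.0215:
  t   CF        PV=CF/(1+0.0215)^t    t·PV        t(t+1)·PV
  1     5,250.00     5,139.5007     5,139.5007      10,279.0015
  2     5,250.00     5,031.3272    10,062.6544      30,187.9632
  3     5,250.00     4,925.4304    14,776.2913      59,105.1653
  4     5,250.00     4,821.7626    19,287.0502      96,435.2510
  5    55,250.00    49,675.2919   248,376.4594   1,490,258.7561
  Σ                 69,593.3128   297,641.9560   1,686,266.1371
P = 69,593.3128; D_Mac = 4.27688 yrs; D_mod = 4.18686 yrs; C = 23.22105.
Duration effect: -4.18686 × (+0.024) = -0.100485
Convexity effect: 0.5 × 23.22105 × (0.024)² = +0.0066877
ΔP/P ≈ -0.100485 + 0.0066877 = -0.093797 = -9.3797%.

-9.38%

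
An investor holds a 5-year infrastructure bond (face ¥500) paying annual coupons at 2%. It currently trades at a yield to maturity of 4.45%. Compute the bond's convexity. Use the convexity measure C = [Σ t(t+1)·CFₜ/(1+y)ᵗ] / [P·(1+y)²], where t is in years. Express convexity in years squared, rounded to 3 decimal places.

25.998

With y = 0.0445:
  t   CF        PV=CF/(1+0.0445)^t    t·PV        t(t+1)·PV
  1        10.00         9.5740         9.5740          19.1479
  2        10.00         9.1661        18.3321          54.9964
  3        10.00         8.7756        26.3267         105.3067
  4        10.00         8.4017        33.6067         168.0336
  5       510.00       410.2305     2,051.1525      12,306.9152
  Σ                    446.1478     2,138.9920      12,654.3999
P = 446.1478.
Convexity = Σ t(t+1)·PV / [P·(1+y)²] = 12,654.3999 / (446.1478 × 1.090980) = 25.99836.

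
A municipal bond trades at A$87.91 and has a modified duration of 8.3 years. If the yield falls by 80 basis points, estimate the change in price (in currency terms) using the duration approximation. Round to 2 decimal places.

Duration approximation: ΔP/P ≈ -D_mod · Δy = -8.3 × (-0.008) = +0.066400.
ΔP ≈ 87.91 × (+0.066400) = +5.837224.

+A$5.84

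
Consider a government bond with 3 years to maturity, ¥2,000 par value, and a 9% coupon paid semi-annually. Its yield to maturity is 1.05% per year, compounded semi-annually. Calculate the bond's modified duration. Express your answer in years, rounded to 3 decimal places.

2.716 years

Periodic yield y = 0.00525. First find Macaulay duration:
  t   CF        PV=CF/(1+0.00525)^t    t·PV
  1        90.00        89.5300        89.5300
  2        90.00        89.0624       178.1248
  3        90.00        88.5973       265.7918
  4        90.00        88.1345       352.5382
  5        90.00        87.6743       438.3713
  6     2,090.00     2,025.3580    12,152.1479
  Σ                  2,468.3564    13,476.5039
P = 2,468.3564; Macaulay duration = 13,476.5039 / 2,468.3564 = 5.45971 half-year periods = 2.72985 years.
Modified duration = D_Mac / (1 + y) = 2.72985 / 1.00525 = 2.71560 years.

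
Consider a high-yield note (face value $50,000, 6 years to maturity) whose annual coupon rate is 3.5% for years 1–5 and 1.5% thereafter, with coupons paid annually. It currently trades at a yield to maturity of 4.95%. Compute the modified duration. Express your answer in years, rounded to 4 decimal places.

Periodic yield y = 0.0495. First find Macaulay duration:
  t   CF        PV=CF/(1+0.0495)^t    t·PV
  1     1,750.00     1,667.4607     1,667.4607
  2     1,750.00     1,588.8144     3,177.6288
  3     1,750.00     1,513.8774     4,541.6323
  4     1,750.00     1,442.4749     5,769.8998
  5     1,750.00     1,374.4402     6,872.2008
  6    50,750.00    37,978.8132   227,872.8791
  Σ                 45,565.8808   249,901.7014
P = 45,565.8808; Macaulay duration = 249,901.7014 / 45,565.8808 = 5.48440 years.
Modified duration = D_Mac / (1 + y) = 5.48440 / 1.0495 = 5.22573 years.

5.2257 years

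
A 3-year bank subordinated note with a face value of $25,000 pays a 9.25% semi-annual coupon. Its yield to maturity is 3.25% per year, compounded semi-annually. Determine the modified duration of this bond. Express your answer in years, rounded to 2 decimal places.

Periodic yield y = 0.01625. First find Macaulay duration:
  t   CF        PV=CF/(1+0.01625)^t    t·PV
  1     1,156.25     1,137.7614     1,137.7614
  2     1,156.25     1,119.5684     2,239.1368
  3     1,156.25     1,101.6663     3,304.9989
  4     1,156.25     1,084.0505     4,336.2020
  5     1,156.25     1,066.7164     5,333.5818
  6    26,156.25    23,744.9975   142,469.9850
  Σ                 29,254.7604   158,821.6658
P = 29,254.7604; Macaulay duration = 158,821.6658 / 29,254.7604 = 5.42892 half-year periods = 2.71446 years.
Modified duration = D_Mac / (1 + y) = 2.71446 / 1.01625 = 2.67105 years.

2.67 years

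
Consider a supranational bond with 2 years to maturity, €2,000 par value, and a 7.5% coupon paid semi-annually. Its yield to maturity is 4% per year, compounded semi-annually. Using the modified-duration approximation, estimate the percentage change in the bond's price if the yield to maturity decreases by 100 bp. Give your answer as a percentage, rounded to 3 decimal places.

Periodic yield y = 0.02. Modified duration first:
  t   CF        PV=CF/(1+0.02)^t    t·PV
  1        75.00        73.5294        73.5294
  2        75.00        72.0877       144.1753
  3        75.00        70.6742       212.0225
  4     2,075.00     1,916.9793     7,667.9170
  Σ                  2,133.2705     8,097.6443
P = 2,133.2705; D_Mac = 3.79588 half-year periods = 1.89794 yrs; D_mod = 1.89794/(1+0.02) = 1.86073 yrs.
ΔP/P ≈ -D_mod · Δy = -1.86073 × (-0.01) = +0.018607 = +1.8607%.

+1.861%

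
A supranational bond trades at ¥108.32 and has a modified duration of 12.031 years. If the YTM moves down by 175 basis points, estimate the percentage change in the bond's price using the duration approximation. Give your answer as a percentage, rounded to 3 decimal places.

Duration approximation: ΔP/P ≈ -D_mod · Δy = -12.031 × (-0.0175) = +0.2105425.
As a percentage: +21.05425%.

+21.054%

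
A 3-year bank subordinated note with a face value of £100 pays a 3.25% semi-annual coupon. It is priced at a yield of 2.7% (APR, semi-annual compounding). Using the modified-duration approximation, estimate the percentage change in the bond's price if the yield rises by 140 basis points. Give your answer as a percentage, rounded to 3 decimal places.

-3.983%

Periodic yield y = 0.0135. Modified duration first:
  t   CF        PV=CF/(1+0.0135)^t    t·PV
  1        1.625         1.6034         1.6034
  2        1.625         1.5820         3.1640
  3        1.625         1.5609         4.6828
  4        1.625         1.5401         6.1605
  5        1.625         1.5196         7.5981
  6      101.625        93.7687       562.6124
  Σ                    101.5748       585.8211
P = 101.5748; D_Mac = 5.76739 half-year periods = 2.88369 yrs; D_mod = 2.88369/(1+0.0135) = 2.84528 yrs.
ΔP/P ≈ -D_mod · Δy = -2.84528 × (+0.014) = -0.039834 = -3.9834%.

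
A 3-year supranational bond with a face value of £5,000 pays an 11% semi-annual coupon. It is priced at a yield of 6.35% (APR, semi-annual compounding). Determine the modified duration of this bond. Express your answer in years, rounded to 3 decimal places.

Periodic yield y = 0.03175. First find Macaulay duration:
  t   CF        PV=CF/(1+0.03175)^t    t·PV
  1       275.00       266.5374       266.5374
  2       275.00       258.3353       516.6706
  3       275.00       250.3855       751.1566
  4       275.00       242.6804       970.7218
  5       275.00       235.2125     1,176.0623
  6     5,275.00     4,372.9609    26,237.7657
  Σ                  5,626.1121    29,918.9144
P = 5,626.1121; Macaulay duration = 29,918.9144 / 5,626.1121 = 5.31787 half-year periods = 2.65893 years.
Modified duration = D_Mac / (1 + y) = 2.65893 / 1.03175 = 2.57711 years.

2.577 years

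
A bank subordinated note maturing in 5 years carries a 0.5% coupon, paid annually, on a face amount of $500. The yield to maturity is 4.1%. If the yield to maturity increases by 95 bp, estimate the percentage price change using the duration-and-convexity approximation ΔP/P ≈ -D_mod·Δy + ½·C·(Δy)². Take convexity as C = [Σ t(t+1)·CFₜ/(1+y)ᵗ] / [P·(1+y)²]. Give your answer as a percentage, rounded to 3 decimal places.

-4.390%

With y = 0.041:
  t   CF        PV=CF/(1+0.041)^t    t·PV        t(t+1)·PV
  1         2.50         2.4015         2.4015           4.8031
  2         2.50         2.3070         4.6139          13.8417
  3         2.50         2.2161         6.6483          26.5931
  4         2.50         2.1288         8.5152          42.5762
  5       502.50       411.0384     2,055.1921      12,331.1526
  Σ                    420.0918     2,077.3711      12,418.9667
P = 420.0918; D_Mac = 4.94504 yrs; D_mod = 4.75028 yrs; C = 27.27971.
Duration effect: -4.75028 × (+0.0095) = -0.045128
Convexity effect: 0.5 × 27.27971 × (0.0095)² = +0.0012310
ΔP/P ≈ -0.045128 + 0.0012310 = -0.043897 = -4.3897%.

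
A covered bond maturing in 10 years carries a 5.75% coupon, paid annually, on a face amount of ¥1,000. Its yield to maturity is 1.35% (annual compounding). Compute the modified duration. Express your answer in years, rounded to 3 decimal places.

8.141 years

Periodic yield y = 0.0135. First find Macaulay duration:
  t   CF        PV=CF/(1+0.0135)^t    t·PV
  1        57.50        56.7341        56.7341
  2        57.50        55.9784       111.9568
  3        57.50        55.2327       165.6982
  4        57.50        54.4970       217.9881
  5        57.50        53.7711       268.8556
  6        57.50        53.0549       318.3293
  7        57.50        52.3482       366.4372
  8        57.50        51.6509       413.2071
  9        57.50        50.9629       458.6660
  10    1,057.50       924.7894     9,247.8941
  Σ                  1,409.0196    11,625.7665
P = 1,409.0196; Macaulay duration = 11,625.7665 / 1,409.0196 = 8.25096 years.
Modified duration = D_Mac / (1 + y) = 8.25096 / 1.0135 = 8.14106 years.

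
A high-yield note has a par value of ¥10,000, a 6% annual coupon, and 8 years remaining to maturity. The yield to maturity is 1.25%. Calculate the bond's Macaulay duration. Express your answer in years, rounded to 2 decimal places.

6.81 years

Periodic yield y = 0.0125. Discount each cash flow and weight by its year:
  t   CF        PV=CF/(1+0.0125)^t    t·PV
  1       600.00       592.5926       592.5926
  2       600.00       585.2766     1,170.5533
  3       600.00       578.0510     1,734.1530
  4       600.00       570.9146     2,283.6583
  5       600.00       563.8662     2,819.3312
  6       600.00       556.9049     3,341.4296
  7       600.00       550.0296     3,850.2069
  8    10,600.00     9,597.2235    76,777.7882
  Σ                 13,594.8590    92,569.7130
Price P = Σ PV = 13,594.8590.
Macaulay duration = Σ(t·PV) / P = 92,569.7130 / 13,594.8590 = 6.80917 years.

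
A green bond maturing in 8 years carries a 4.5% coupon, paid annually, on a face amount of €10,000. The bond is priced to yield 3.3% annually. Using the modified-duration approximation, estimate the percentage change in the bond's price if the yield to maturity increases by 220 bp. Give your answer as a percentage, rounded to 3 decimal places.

-14.787%

Periodic yield y = 0.033. Modified duration first:
  t   CF        PV=CF/(1+0.033)^t    t·PV
  1       450.00       435.6244       435.6244
  2       450.00       421.7080       843.4161
  3       450.00       408.2362     1,224.7087
  4       450.00       395.1948     1,580.7792
  5       450.00       382.5700     1,912.8500
  6       450.00       370.3485     2,222.0910
  7       450.00       358.5174     2,509.6219
  8    10,450.00     8,059.6043    64,476.8342
  Σ                 10,831.8036    75,205.9254
P = 10,831.8036; D_Mac = 6.94307 yrs; D_mod = 6.94307/(1+0.033) = 6.72126 yrs.
ΔP/P ≈ -D_mod · Δy = -6.72126 × (+0.022) = -0.147868 = -14.7868%.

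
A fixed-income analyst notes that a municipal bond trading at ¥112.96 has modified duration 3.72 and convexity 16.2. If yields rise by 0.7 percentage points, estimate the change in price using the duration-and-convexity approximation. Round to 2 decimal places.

-¥2.90

Duration effect: -D_mod·Δy = -3.72 × (+0.007) = -0.026040
Convexity effect: ½·C·(Δy)² = 0.5 × 16.2 × (0.007)² = +0.0003969
ΔP/P ≈ -0.026040 + 0.0003969 = -0.0256431
ΔP ≈ 112.96 × (-0.0256431) = -2.896644576.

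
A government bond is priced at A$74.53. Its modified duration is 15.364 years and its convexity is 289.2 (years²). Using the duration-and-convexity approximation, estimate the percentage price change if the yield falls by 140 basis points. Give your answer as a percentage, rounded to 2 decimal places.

Duration effect: -D_mod·Δy = -15.364 × (-0.014) = +0.215096
Convexity effect: ½·C·(Δy)² = 0.5 × 289.2 × (-0.014)² = +0.0283416
ΔP/P ≈ +0.215096 + 0.0283416 = +0.2434376
= +24.34376%.

+24.34%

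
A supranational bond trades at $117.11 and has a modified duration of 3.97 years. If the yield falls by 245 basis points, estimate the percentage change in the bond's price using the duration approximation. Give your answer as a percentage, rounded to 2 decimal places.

+9.73%

Duration approximation: ΔP/P ≈ -D_mod · Δy = -3.97 × (-0.0245) = +0.097265.
As a percentage: +9.7265%.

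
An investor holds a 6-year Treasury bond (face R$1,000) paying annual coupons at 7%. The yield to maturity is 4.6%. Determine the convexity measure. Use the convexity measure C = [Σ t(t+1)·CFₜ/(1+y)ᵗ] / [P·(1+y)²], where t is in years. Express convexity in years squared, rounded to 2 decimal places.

With y = 0.046:
  t   CF        PV=CF/(1+0.046)^t    t·PV        t(t+1)·PV
  1        70.00        66.9216        66.9216         133.8432
  2        70.00        63.9786       127.9572         383.8715
  3        70.00        61.1650       183.4950         733.9800
  4        70.00        58.4751       233.9006       1,169.5029
  5        70.00        55.9036       279.5179       1,677.1074
  6     1,070.00       816.9466     4,901.6796      34,311.7573
  Σ                  1,123.3905     5,793.4719      38,410.0623
P = 1,123.3905.
Convexity = Σ t(t+1)·PV / [P·(1+y)²] = 38,410.0623 / (1,123.3905 × 1.094116) = 31.25006.

31.25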